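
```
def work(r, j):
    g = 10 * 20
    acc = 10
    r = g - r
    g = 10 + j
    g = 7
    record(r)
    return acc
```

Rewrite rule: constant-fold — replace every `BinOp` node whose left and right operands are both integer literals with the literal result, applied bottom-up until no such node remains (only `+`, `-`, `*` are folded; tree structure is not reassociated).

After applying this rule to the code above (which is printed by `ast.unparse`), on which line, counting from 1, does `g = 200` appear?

2

Transformed code:
def work(r, j):
    g = 200
    acc = 10
    r = g - r
    g = 10 + j
    g = 7
    record(r)
    return acc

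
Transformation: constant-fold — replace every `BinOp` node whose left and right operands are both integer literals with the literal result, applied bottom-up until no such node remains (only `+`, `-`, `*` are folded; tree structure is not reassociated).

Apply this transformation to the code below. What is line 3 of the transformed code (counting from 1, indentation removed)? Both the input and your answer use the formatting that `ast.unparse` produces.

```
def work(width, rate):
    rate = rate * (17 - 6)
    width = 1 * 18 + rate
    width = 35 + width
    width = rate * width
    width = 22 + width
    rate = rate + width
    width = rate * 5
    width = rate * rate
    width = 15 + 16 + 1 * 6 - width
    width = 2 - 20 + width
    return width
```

Transformed code:
def work(width, rate):
    rate = rate * 11
    width = 18 + rate
    width = 35 + width
    width = rate * width
    width = 22 + width
    rate = rate + width
    width = rate * 5
    width = rate * rate
    width = 37 - width
    width = -18 + width
    return width

width = 18 + rate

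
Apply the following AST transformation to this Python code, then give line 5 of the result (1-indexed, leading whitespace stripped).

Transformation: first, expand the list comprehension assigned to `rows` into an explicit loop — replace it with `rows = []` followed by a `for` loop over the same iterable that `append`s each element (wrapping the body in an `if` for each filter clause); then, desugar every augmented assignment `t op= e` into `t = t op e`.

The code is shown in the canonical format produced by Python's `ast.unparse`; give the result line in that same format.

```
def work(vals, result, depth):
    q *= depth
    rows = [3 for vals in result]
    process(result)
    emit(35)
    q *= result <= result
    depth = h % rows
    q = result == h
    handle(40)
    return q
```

Transformed code:
def work(vals, result, depth):
    q = q * depth
    rows = []
    for vals in result:
        rows.append(3)
    process(result)
    emit(35)
    q = q * (result <= result)
    depth = h % rows
    q = result == h
    handle(40)
    return q

rows.append(3)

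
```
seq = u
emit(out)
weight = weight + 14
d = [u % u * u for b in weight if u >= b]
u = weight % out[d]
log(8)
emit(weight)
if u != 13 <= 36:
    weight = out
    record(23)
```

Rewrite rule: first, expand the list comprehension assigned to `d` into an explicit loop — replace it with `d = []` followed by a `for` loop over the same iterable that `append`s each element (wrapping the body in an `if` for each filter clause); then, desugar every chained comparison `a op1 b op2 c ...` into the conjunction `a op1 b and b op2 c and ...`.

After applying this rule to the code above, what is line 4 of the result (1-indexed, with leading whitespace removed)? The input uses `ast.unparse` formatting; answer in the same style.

d = []

Transformed code:
seq = u
emit(out)
weight = weight + 14
d = []
for b in weight:
    if u >= b:
        d.append(u % u * u)
u = weight % out[d]
log(8)
emit(weight)
if u != 13 and 13 <= 36:
    weight = out
    record(23)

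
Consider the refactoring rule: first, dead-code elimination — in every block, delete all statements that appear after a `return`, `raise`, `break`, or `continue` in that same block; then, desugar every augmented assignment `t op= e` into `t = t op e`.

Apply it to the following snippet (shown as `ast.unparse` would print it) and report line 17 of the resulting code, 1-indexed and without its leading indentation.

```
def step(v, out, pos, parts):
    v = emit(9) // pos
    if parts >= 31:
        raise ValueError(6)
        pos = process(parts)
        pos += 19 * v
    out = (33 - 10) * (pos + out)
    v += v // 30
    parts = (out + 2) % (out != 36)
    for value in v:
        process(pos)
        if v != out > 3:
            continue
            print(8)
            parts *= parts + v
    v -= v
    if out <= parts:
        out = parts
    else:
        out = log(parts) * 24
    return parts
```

return parts

Transformed code:
def step(v, out, pos, parts):
    v = emit(9) // pos
    if parts >= 31:
        raise ValueError(6)
    out = (33 - 10) * (pos + out)
    v = v + v // 30
    parts = (out + 2) % (out != 36)
    for value in v:
        process(pos)
        if v != out > 3:
            continue
    v = v - v
    if out <= parts:
        out = parts
    else:
        out = log(parts) * 24
    return parts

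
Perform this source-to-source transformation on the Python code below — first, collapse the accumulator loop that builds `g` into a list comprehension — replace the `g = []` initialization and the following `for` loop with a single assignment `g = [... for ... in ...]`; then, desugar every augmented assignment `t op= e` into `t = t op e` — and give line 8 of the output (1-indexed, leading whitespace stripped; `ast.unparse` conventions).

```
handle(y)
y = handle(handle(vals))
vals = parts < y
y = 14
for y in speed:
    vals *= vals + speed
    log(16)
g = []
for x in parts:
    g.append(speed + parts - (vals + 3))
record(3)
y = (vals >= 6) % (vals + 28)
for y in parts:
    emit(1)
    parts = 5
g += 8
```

Transformed code:
handle(y)
y = handle(handle(vals))
vals = parts < y
y = 14
for y in speed:
    vals = vals * (vals + speed)
    log(16)
g = [speed + parts - (vals + 3) for x in parts]
record(3)
y = (vals >= 6) % (vals + 28)
for y in parts:
    emit(1)
    parts = 5
g = g + 8

g = [speed + parts - (vals + 3) for x in parts]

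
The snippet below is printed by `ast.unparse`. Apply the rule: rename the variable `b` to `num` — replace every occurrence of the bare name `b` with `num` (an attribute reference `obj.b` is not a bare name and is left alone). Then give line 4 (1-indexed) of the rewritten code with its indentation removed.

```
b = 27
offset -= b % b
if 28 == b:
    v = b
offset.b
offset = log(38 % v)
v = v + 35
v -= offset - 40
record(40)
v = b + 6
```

v = num

Transformed code:
num = 27
offset -= num % num
if 28 == num:
    v = num
offset.b
offset = log(38 % v)
v = v + 35
v -= offset - 40
record(40)
v = num + 6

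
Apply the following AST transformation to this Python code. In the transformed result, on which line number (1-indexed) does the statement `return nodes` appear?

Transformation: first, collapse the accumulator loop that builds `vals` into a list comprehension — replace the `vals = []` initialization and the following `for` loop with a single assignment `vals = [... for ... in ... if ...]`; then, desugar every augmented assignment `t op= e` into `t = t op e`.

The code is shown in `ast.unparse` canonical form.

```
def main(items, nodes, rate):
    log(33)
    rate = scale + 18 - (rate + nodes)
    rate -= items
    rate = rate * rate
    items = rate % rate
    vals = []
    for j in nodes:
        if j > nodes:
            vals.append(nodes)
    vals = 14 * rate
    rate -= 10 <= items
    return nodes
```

Transformed code:
def main(items, nodes, rate):
    log(33)
    rate = scale + 18 - (rate + nodes)
    rate = rate - items
    rate = rate * rate
    items = rate % rate
    vals = [nodes for j in nodes if j > nodes]
    vals = 14 * rate
    rate = rate - (10 <= items)
    return nodes

10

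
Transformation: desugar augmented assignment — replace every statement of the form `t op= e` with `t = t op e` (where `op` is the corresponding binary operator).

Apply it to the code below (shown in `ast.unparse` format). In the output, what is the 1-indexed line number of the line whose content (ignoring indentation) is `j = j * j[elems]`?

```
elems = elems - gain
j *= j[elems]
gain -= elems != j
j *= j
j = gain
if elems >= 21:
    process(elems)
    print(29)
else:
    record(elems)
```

Transformed code:
elems = elems - gain
j = j * j[elems]
gain = gain - (elems != j)
j = j * j
j = gain
if elems >= 21:
    process(elems)
    print(29)
else:
    record(elems)

2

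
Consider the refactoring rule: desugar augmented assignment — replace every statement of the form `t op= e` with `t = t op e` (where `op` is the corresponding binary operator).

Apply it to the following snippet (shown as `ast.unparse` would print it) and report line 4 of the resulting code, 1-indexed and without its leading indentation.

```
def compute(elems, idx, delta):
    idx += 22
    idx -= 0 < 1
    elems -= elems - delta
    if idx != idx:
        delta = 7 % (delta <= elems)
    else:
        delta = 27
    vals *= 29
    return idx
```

Transformed code:
def compute(elems, idx, delta):
    idx = idx + 22
    idx = idx - (0 < 1)
    elems = elems - (elems - delta)
    if idx != idx:
        delta = 7 % (delta <= elems)
    else:
        delta = 27
    vals = vals * 29
    return idx

elems = elems - (elems - delta)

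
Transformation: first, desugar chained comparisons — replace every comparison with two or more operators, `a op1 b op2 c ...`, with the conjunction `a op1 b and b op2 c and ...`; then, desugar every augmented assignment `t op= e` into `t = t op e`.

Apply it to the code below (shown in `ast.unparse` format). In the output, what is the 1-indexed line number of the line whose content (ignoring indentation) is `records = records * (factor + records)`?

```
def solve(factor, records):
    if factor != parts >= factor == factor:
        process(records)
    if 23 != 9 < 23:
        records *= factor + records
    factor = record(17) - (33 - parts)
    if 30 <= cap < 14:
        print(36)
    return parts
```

5

Transformed code:
def solve(factor, records):
    if factor != parts and parts >= factor and (factor == factor):
        process(records)
    if 23 != 9 and 9 < 23:
        records = records * (factor + records)
    factor = record(17) - (33 - parts)
    if 30 <= cap and cap < 14:
        print(36)
    return parts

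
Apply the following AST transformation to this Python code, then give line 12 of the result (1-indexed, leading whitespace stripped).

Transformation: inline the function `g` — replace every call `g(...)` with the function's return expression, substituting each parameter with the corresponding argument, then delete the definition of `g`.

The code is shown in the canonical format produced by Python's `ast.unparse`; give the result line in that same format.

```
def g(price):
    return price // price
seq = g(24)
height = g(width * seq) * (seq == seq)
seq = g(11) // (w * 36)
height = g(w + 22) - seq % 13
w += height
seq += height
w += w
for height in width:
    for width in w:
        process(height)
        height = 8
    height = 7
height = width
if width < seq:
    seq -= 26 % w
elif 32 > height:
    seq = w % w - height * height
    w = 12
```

Transformed code:
seq = 24 // 24
height = width * seq // (width * seq) * (seq == seq)
seq = 11 // 11 // (w * 36)
height = (w + 22) // (w + 22) - seq % 13
w += height
seq += height
w += w
for height in width:
    for width in w:
        process(height)
        height = 8
    height = 7
height = width
if width < seq:
    seq -= 26 % w
elif 32 > height:
    seq = w % w - height * height
    w = 12

height = 7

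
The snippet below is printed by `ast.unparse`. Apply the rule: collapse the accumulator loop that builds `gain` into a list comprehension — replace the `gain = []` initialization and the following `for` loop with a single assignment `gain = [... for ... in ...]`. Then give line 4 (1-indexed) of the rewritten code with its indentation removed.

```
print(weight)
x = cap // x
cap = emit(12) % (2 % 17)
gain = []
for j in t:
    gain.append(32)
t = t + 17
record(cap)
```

gain = [32 for j in t]

Transformed code:
print(weight)
x = cap // x
cap = emit(12) % (2 % 17)
gain = [32 for j in t]
t = t + 17
record(cap)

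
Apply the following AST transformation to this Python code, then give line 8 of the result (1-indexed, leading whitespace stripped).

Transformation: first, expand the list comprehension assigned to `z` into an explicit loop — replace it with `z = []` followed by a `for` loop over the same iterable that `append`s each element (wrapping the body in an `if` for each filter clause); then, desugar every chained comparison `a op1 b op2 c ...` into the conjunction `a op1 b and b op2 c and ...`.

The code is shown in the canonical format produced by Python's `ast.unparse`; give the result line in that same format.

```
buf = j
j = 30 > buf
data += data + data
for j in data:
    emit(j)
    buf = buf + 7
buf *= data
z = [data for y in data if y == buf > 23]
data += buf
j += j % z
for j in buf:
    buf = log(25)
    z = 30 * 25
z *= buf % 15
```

Transformed code:
buf = j
j = 30 > buf
data += data + data
for j in data:
    emit(j)
    buf = buf + 7
buf *= data
z = []
for y in data:
    if y == buf and buf > 23:
        z.append(data)
data += buf
j += j % z
for j in buf:
    buf = log(25)
    z = 30 * 25
z *= buf % 15

z = []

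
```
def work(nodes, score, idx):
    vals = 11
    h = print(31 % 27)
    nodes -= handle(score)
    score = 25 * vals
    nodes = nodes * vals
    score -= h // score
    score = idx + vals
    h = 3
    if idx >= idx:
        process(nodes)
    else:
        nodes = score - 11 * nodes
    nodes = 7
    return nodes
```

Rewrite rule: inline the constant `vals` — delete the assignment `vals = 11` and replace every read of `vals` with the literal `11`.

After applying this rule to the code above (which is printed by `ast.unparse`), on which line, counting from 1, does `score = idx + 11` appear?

Transformed code:
def work(nodes, score, idx):
    h = print(31 % 27)
    nodes -= handle(score)
    score = 25 * 11
    nodes = nodes * 11
    score -= h // score
    score = idx + 11
    h = 3
    if idx >= idx:
        process(nodes)
    else:
        nodes = score - 11 * nodes
    nodes = 7
    return nodes

7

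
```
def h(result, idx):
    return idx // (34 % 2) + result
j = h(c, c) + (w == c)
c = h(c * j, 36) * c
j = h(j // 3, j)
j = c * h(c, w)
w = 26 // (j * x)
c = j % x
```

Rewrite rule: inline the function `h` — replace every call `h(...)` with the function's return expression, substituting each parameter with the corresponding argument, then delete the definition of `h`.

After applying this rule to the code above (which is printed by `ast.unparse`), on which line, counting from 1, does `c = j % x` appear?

Transformed code:
j = c // (34 % 2) + c + (w == c)
c = (36 // (34 % 2) + c * j) * c
j = j // (34 % 2) + j // 3
j = c * (w // (34 % 2) + c)
w = 26 // (j * x)
c = j % x

6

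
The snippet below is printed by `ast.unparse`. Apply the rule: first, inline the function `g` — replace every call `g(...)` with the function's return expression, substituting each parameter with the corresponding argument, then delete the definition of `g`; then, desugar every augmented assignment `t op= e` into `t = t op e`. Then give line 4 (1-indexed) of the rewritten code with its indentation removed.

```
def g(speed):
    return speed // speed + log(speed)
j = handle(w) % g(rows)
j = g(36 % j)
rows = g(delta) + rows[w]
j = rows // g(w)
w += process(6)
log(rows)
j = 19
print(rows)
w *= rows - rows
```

j = rows // (w // w + log(w))

Transformed code:
j = handle(w) % (rows // rows + log(rows))
j = 36 % j // (36 % j) + log(36 % j)
rows = delta // delta + log(delta) + rows[w]
j = rows // (w // w + log(w))
w = w + process(6)
log(rows)
j = 19
print(rows)
w = w * (rows - rows)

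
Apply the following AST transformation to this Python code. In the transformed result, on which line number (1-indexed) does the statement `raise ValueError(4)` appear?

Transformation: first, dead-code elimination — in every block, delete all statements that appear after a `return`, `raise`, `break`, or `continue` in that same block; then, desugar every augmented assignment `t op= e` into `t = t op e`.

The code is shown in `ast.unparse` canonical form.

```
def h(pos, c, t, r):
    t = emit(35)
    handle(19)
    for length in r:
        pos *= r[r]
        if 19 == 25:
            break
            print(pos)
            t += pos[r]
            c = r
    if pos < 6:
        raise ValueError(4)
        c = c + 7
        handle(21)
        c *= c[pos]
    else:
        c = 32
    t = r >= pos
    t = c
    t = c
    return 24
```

Transformed code:
def h(pos, c, t, r):
    t = emit(35)
    handle(19)
    for length in r:
        pos = pos * r[r]
        if 19 == 25:
            break
    if pos < 6:
        raise ValueError(4)
    else:
        c = 32
    t = r >= pos
    t = c
    t = c
    return 24

9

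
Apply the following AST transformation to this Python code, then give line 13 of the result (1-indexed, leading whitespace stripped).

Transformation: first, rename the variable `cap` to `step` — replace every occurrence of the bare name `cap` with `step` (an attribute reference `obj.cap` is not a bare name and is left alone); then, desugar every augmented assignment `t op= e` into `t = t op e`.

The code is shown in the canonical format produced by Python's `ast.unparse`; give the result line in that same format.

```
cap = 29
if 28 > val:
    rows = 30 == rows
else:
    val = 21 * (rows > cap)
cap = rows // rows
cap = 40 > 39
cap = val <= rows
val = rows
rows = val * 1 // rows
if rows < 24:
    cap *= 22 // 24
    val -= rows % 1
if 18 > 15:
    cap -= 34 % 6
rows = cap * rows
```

Transformed code:
step = 29
if 28 > val:
    rows = 30 == rows
else:
    val = 21 * (rows > step)
step = rows // rows
step = 40 > 39
step = val <= rows
val = rows
rows = val * 1 // rows
if rows < 24:
    step = step * (22 // 24)
    val = val - rows % 1
if 18 > 15:
    step = step - 34 % 6
rows = step * rows

val = val - rows % 1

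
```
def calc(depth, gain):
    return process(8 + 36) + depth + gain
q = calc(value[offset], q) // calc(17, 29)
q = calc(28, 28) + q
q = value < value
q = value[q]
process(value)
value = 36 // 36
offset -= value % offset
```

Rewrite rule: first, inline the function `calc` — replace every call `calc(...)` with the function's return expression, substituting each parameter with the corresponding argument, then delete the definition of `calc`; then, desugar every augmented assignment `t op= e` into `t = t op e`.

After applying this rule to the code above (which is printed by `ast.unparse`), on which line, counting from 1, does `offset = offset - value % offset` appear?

7

Transformed code:
q = (process(8 + 36) + value[offset] + q) // (process(8 + 36) + 17 + 29)
q = process(8 + 36) + 28 + 28 + q
q = value < value
q = value[q]
process(value)
value = 36 // 36
offset = offset - value % offset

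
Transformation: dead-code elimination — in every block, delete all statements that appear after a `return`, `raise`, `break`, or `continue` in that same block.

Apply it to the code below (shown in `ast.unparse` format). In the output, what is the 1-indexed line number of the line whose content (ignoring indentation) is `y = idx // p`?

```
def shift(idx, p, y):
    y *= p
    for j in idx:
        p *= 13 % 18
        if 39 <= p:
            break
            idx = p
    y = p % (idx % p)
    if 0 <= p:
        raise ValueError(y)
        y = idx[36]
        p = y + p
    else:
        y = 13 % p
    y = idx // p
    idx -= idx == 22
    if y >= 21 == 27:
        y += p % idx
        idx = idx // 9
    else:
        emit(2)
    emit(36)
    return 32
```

Transformed code:
def shift(idx, p, y):
    y *= p
    for j in idx:
        p *= 13 % 18
        if 39 <= p:
            break
    y = p % (idx % p)
    if 0 <= p:
        raise ValueError(y)
    else:
        y = 13 % p
    y = idx // p
    idx -= idx == 22
    if y >= 21 == 27:
        y += p % idx
        idx = idx // 9
    else:
        emit(2)
    emit(36)
    return 32

12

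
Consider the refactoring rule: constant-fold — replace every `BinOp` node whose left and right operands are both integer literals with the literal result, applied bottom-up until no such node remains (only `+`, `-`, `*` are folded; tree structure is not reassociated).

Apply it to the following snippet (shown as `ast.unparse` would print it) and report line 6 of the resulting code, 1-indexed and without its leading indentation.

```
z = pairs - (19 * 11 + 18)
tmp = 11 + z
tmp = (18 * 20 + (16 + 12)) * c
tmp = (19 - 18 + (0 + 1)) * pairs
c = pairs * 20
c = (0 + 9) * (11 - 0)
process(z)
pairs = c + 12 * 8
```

Transformed code:
z = pairs - 227
tmp = 11 + z
tmp = 388 * c
tmp = 2 * pairs
c = pairs * 20
c = 99
process(z)
pairs = c + 96

c = 99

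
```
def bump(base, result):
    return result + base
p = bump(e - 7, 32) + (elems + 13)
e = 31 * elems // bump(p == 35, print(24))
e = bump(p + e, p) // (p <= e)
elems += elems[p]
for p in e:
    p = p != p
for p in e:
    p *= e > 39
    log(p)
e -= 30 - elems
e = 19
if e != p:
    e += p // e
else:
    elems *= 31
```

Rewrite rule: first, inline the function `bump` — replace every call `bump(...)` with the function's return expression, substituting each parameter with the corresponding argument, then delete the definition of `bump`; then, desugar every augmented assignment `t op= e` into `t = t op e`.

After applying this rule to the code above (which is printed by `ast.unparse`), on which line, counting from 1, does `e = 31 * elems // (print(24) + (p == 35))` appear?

2

Transformed code:
p = 32 + (e - 7) + (elems + 13)
e = 31 * elems // (print(24) + (p == 35))
e = (p + (p + e)) // (p <= e)
elems = elems + elems[p]
for p in e:
    p = p != p
for p in e:
    p = p * (e > 39)
    log(p)
e = e - (30 - elems)
e = 19
if e != p:
    e = e + p // e
else:
    elems = elems * 31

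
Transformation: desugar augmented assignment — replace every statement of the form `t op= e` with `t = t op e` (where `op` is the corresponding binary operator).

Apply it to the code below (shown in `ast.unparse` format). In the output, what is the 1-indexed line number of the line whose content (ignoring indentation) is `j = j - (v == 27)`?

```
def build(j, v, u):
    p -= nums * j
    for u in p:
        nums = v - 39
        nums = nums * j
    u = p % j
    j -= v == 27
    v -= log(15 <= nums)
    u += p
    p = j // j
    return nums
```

Transformed code:
def build(j, v, u):
    p = p - nums * j
    for u in p:
        nums = v - 39
        nums = nums * j
    u = p % j
    j = j - (v == 27)
    v = v - log(15 <= nums)
    u = u + p
    p = j // j
    return nums

7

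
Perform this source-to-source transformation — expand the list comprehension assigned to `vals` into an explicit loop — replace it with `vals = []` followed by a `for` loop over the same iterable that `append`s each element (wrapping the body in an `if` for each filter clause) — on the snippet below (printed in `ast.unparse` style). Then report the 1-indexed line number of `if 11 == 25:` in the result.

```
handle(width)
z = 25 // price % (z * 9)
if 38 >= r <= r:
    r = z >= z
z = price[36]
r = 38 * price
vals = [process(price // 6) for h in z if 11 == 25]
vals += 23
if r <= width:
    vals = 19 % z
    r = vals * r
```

Transformed code:
handle(width)
z = 25 // price % (z * 9)
if 38 >= r <= r:
    r = z >= z
z = price[36]
r = 38 * price
vals = []
for h in z:
    if 11 == 25:
        vals.append(process(price // 6))
vals += 23
if r <= width:
    vals = 19 % z
    r = vals * r

9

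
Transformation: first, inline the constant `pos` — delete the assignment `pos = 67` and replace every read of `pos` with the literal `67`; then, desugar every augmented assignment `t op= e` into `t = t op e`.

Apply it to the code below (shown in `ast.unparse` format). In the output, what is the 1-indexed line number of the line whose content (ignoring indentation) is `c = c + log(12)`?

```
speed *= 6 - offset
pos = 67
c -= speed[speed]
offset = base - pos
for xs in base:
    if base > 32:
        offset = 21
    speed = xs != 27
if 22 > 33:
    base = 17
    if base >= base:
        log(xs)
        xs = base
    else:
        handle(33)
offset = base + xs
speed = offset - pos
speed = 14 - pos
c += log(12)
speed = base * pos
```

Transformed code:
speed = speed * (6 - offset)
c = c - speed[speed]
offset = base - 67
for xs in base:
    if base > 32:
        offset = 21
    speed = xs != 27
if 22 > 33:
    base = 17
    if base >= base:
        log(xs)
        xs = base
    else:
        handle(33)
offset = base + xs
speed = offset - 67
speed = 14 - 67
c = c + log(12)
speed = base * 67

18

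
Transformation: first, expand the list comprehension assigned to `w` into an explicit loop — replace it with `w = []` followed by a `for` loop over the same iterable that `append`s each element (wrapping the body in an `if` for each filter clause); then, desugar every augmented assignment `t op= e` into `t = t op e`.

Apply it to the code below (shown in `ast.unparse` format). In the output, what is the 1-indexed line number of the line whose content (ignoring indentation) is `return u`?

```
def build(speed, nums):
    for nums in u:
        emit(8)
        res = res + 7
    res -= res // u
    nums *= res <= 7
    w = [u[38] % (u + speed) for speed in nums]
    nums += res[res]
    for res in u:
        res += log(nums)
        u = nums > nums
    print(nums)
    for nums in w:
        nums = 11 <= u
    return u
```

Transformed code:
def build(speed, nums):
    for nums in u:
        emit(8)
        res = res + 7
    res = res - res // u
    nums = nums * (res <= 7)
    w = []
    for speed in nums:
        w.append(u[38] % (u + speed))
    nums = nums + res[res]
    for res in u:
        res = res + log(nums)
        u = nums > nums
    print(nums)
    for nums in w:
        nums = 11 <= u
    return u

17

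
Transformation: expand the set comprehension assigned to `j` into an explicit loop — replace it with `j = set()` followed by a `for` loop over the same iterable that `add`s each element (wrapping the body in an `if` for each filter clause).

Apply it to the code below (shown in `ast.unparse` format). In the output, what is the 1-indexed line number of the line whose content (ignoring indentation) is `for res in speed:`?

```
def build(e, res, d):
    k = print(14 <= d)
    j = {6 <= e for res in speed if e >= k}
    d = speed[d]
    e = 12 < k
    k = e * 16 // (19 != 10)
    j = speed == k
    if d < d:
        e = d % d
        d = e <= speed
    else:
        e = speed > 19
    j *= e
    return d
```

Transformed code:
def build(e, res, d):
    k = print(14 <= d)
    j = set()
    for res in speed:
        if e >= k:
            j.add(6 <= e)
    d = speed[d]
    e = 12 < k
    k = e * 16 // (19 != 10)
    j = speed == k
    if d < d:
        e = d % d
        d = e <= speed
    else:
        e = speed > 19
    j *= e
    return d

4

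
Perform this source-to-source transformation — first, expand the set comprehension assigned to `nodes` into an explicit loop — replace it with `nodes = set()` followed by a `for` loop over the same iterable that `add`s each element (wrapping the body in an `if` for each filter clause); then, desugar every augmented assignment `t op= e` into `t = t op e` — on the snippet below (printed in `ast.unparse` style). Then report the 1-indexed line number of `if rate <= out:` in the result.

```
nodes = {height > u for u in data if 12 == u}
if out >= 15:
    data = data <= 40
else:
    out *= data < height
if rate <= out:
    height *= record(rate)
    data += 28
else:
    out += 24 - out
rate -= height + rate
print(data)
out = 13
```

9

Transformed code:
nodes = set()
for u in data:
    if 12 == u:
        nodes.add(height > u)
if out >= 15:
    data = data <= 40
else:
    out = out * (data < height)
if rate <= out:
    height = height * record(rate)
    data = data + 28
else:
    out = out + (24 - out)
rate = rate - (height + rate)
print(data)
out = 13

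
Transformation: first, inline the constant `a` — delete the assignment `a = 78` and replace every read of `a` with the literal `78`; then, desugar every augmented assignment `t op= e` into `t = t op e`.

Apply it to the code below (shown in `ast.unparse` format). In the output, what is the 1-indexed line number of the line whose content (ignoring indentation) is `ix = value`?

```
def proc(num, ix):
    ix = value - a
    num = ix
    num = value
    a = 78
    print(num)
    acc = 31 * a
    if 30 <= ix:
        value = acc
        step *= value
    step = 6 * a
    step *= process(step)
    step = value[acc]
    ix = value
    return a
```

Transformed code:
def proc(num, ix):
    ix = value - 78
    num = ix
    num = value
    print(num)
    acc = 31 * 78
    if 30 <= ix:
        value = acc
        step = step * value
    step = 6 * 78
    step = step * process(step)
    step = value[acc]
    ix = value
    return 78

13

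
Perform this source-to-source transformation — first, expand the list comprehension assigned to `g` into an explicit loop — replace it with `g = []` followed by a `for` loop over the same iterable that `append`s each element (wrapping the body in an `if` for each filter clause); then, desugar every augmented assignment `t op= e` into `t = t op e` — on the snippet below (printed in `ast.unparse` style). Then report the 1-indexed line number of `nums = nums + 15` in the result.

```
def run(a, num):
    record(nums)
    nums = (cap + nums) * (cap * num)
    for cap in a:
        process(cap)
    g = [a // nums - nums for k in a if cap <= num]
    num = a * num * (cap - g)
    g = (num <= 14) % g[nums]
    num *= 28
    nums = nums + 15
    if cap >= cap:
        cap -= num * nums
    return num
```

13

Transformed code:
def run(a, num):
    record(nums)
    nums = (cap + nums) * (cap * num)
    for cap in a:
        process(cap)
    g = []
    for k in a:
        if cap <= num:
            g.append(a // nums - nums)
    num = a * num * (cap - g)
    g = (num <= 14) % g[nums]
    num = num * 28
    nums = nums + 15
    if cap >= cap:
        cap = cap - num * nums
    return num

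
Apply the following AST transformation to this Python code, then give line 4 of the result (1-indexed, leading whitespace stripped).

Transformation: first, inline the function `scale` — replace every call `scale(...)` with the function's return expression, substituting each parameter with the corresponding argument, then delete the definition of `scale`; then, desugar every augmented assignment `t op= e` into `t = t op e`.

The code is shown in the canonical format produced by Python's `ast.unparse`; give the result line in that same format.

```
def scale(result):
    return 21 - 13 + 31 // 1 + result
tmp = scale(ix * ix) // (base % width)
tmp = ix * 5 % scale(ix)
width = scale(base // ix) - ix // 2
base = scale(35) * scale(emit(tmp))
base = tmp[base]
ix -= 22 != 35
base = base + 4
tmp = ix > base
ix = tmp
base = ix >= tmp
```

Transformed code:
tmp = (21 - 13 + 31 // 1 + ix * ix) // (base % width)
tmp = ix * 5 % (21 - 13 + 31 // 1 + ix)
width = 21 - 13 + 31 // 1 + base // ix - ix // 2
base = (21 - 13 + 31 // 1 + 35) * (21 - 13 + 31 // 1 + emit(tmp))
base = tmp[base]
ix = ix - (22 != 35)
base = base + 4
tmp = ix > base
ix = tmp
base = ix >= tmp

base = (21 - 13 + 31 // 1 + 35) * (21 - 13 + 31 // 1 + emit(tmp))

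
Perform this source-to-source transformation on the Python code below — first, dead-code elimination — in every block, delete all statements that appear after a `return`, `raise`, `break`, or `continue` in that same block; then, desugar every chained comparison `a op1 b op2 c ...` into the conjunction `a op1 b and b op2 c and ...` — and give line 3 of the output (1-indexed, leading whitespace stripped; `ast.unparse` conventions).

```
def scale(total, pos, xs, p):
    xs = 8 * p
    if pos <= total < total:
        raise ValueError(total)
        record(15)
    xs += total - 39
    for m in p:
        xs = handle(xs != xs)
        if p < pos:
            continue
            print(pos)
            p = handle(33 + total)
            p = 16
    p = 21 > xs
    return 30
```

if pos <= total and total < total:

Transformed code:
def scale(total, pos, xs, p):
    xs = 8 * p
    if pos <= total and total < total:
        raise ValueError(total)
    xs += total - 39
    for m in p:
        xs = handle(xs != xs)
        if p < pos:
            continue
    p = 21 > xs
    return 30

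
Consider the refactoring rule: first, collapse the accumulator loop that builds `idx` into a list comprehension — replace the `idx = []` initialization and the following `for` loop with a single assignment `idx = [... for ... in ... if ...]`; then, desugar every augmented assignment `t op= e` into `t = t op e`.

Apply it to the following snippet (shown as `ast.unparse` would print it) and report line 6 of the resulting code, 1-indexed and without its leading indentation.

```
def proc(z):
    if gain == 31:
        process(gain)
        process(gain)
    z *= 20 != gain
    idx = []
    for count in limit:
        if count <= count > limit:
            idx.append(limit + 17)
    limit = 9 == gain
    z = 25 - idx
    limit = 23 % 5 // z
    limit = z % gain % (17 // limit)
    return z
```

idx = [limit + 17 for count in limit if count <= count > limit]

Transformed code:
def proc(z):
    if gain == 31:
        process(gain)
        process(gain)
    z = z * (20 != gain)
    idx = [limit + 17 for count in limit if count <= count > limit]
    limit = 9 == gain
    z = 25 - idx
    limit = 23 % 5 // z
    limit = z % gain % (17 // limit)
    return z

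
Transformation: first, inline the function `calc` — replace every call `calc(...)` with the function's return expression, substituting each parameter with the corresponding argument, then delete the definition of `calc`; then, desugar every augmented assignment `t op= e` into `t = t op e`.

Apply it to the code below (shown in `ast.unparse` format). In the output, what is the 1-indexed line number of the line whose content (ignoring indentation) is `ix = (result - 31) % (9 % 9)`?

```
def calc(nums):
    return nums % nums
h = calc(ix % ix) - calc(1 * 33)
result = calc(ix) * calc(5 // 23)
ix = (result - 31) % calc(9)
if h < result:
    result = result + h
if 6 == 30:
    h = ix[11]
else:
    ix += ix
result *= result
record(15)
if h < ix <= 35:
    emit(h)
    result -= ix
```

3

Transformed code:
h = ix % ix % (ix % ix) - 1 * 33 % (1 * 33)
result = ix % ix * (5 // 23 % (5 // 23))
ix = (result - 31) % (9 % 9)
if h < result:
    result = result + h
if 6 == 30:
    h = ix[11]
else:
    ix = ix + ix
result = result * result
record(15)
if h < ix <= 35:
    emit(h)
    result = result - ix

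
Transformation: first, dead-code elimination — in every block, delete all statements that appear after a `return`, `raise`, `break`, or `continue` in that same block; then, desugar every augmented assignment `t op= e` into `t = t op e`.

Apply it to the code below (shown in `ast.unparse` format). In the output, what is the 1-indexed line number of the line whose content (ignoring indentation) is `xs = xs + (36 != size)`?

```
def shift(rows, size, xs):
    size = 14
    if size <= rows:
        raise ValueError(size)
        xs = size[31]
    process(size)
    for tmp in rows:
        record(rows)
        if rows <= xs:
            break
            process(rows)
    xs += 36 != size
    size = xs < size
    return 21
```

Transformed code:
def shift(rows, size, xs):
    size = 14
    if size <= rows:
        raise ValueError(size)
    process(size)
    for tmp in rows:
        record(rows)
        if rows <= xs:
            break
    xs = xs + (36 != size)
    size = xs < size
    return 21

10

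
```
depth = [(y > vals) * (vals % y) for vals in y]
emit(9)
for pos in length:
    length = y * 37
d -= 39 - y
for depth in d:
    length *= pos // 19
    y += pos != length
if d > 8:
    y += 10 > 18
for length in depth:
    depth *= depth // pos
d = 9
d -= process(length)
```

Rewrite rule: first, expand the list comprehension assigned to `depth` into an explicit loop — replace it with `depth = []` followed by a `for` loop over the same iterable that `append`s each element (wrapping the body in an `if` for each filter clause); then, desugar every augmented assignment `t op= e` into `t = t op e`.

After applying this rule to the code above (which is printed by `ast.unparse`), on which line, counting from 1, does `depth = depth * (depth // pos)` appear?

Transformed code:
depth = []
for vals in y:
    depth.append((y > vals) * (vals % y))
emit(9)
for pos in length:
    length = y * 37
d = d - (39 - y)
for depth in d:
    length = length * (pos // 19)
    y = y + (pos != length)
if d > 8:
    y = y + (10 > 18)
for length in depth:
    depth = depth * (depth // pos)
d = 9
d = d - process(length)

14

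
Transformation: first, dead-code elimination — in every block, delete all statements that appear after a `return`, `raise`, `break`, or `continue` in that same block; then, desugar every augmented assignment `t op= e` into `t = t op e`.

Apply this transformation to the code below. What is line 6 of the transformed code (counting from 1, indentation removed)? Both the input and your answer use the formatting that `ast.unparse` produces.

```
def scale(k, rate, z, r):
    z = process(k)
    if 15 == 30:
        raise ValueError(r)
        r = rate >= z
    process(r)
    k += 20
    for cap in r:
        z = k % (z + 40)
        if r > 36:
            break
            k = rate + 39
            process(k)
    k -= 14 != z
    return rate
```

k = k + 20

Transformed code:
def scale(k, rate, z, r):
    z = process(k)
    if 15 == 30:
        raise ValueError(r)
    process(r)
    k = k + 20
    for cap in r:
        z = k % (z + 40)
        if r > 36:
            break
    k = k - (14 != z)
    return rate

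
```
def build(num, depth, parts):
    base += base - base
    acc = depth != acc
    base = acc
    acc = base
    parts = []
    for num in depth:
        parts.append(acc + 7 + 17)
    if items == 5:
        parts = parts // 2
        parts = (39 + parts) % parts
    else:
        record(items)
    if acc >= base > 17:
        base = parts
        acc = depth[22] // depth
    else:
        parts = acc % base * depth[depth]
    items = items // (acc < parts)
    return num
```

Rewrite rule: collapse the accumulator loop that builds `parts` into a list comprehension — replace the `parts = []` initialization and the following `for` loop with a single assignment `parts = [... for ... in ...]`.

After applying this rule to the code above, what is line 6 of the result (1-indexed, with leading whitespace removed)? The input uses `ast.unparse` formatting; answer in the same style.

parts = [acc + 7 + 17 for num in depth]

Transformed code:
def build(num, depth, parts):
    base += base - base
    acc = depth != acc
    base = acc
    acc = base
    parts = [acc + 7 + 17 for num in depth]
    if items == 5:
        parts = parts // 2
        parts = (39 + parts) % parts
    else:
        record(items)
    if acc >= base > 17:
        base = parts
        acc = depth[22] // depth
    else:
        parts = acc % base * depth[depth]
    items = items // (acc < parts)
    return num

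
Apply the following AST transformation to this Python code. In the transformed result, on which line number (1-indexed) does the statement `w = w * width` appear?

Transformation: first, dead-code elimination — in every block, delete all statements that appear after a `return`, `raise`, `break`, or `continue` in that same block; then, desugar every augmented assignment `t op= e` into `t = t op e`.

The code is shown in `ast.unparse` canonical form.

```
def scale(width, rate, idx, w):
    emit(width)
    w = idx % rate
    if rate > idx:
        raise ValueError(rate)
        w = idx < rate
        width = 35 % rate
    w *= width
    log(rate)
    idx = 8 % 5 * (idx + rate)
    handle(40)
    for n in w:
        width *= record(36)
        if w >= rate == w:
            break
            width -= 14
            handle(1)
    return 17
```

Transformed code:
def scale(width, rate, idx, w):
    emit(width)
    w = idx % rate
    if rate > idx:
        raise ValueError(rate)
    w = w * width
    log(rate)
    idx = 8 % 5 * (idx + rate)
    handle(40)
    for n in w:
        width = width * record(36)
        if w >= rate == w:
            break
    return 17

6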